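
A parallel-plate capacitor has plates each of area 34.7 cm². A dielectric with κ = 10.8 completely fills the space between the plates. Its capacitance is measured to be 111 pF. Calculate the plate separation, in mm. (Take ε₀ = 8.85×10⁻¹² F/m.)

d ≈ 2.99 mm

A = 34.7 cm² = 3.47×10⁻³ m².
d = κε₀A/C = 10.8 × 8.85×10⁻¹² × 3.47×10⁻³ / 1.11×10⁻¹⁰ = 2.99×10⁻³ m.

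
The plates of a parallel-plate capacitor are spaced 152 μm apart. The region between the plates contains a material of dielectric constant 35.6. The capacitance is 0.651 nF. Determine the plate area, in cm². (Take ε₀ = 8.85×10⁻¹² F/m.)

A ≈ 3.14 cm²

A = Cd/(κε₀) = 6.51×10⁻¹⁰ × 1.52×10⁻⁴ / (35.6 × 8.85×10⁻¹²) = 3.14×10⁻⁴ m².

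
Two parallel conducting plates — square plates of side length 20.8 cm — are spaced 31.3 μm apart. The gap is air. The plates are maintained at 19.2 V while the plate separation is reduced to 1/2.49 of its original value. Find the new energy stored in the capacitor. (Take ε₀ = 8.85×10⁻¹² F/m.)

5.61 μJ

A = (20.8 cm)² = 4.33×10⁻² m².
Initially C₁ = ε₀A/d = 8.85×10⁻¹² × 4.33×10⁻² / 3.13×10⁻⁵ = 1.22×10⁻⁸ F.
U₁ = 2.25×10⁻⁶ J.
Battery connected ⇒ V is held fixed. C₂ = 2.49 C₁ and U = ½CV², so U₂/U₁ = C₂/C₁ = 2.49.
U₂ = 2.49 × 2.25×10⁻⁶ = 5.61×10⁻⁶ J.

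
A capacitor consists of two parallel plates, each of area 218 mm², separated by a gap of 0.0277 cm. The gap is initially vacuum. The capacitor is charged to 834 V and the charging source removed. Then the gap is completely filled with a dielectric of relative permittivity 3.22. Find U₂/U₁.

Isolated ⇒ Q is held fixed.
C₂ = 3.22 C₁ and U = Q²/(2C), so U₂/U₁ = C₁/C₂ = 0.311.

0.311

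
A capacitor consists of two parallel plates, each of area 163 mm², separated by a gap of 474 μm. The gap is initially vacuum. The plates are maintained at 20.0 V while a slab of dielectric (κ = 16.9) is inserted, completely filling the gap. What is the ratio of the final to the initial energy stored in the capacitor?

Battery connected ⇒ V is held fixed.
C₂ = 16.9 C₁ and U = ½CV², so U₂/U₁ = C₂/C₁ = 16.9.

16.9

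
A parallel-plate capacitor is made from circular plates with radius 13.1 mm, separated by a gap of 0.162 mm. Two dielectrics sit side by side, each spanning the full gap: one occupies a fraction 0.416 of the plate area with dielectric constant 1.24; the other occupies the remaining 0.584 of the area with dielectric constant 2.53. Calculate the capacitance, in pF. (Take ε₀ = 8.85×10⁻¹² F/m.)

A = π(13.1 mm)² = 5.39×10⁻⁴ m².
Side-by-side slabs ⇒ two capacitors in parallel, each spanning the full gap.
C₁ = κ₁ε₀A₁/d = 1.24 × 8.85×10⁻¹² × 2.24×10⁻⁴ / 1.62×10⁻⁴ = 1.52×10⁻¹¹ F.
C₂ = κ₂ε₀A₂/d = 2.53 × 8.85×10⁻¹² × 3.15×10⁻⁴ / 1.62×10⁻⁴ = 4.35×10⁻¹¹ F.
C = C₁ + C₂ = 5.87×10⁻¹¹ F.

C ≈ 58.7 pF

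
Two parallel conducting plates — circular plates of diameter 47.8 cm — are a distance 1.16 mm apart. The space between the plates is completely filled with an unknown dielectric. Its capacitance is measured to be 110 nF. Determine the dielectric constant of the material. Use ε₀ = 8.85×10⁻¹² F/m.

A = π(47.8/2 cm)² = 0.179 m².
κ = Cd/(ε₀A) = 1.10×10⁻⁷ × 1.16×10⁻³ / (8.85×10⁻¹² × 0.179) = 80.3.

κ ≈ 80.3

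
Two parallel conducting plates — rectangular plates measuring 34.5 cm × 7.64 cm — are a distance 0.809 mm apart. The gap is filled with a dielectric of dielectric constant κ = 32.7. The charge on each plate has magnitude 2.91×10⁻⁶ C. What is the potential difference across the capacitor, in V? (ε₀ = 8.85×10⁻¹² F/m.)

A = 34.5 × 7.64 cm² = 2.64×10⁻² m².
C = κε₀A/d = 32.7 × 8.85×10⁻¹² × 2.64×10⁻² / 8.09×10⁻⁴ = 9.43×10⁻⁹ F.
V = Q/C = 2.91×10⁻⁶ / 9.43×10⁻⁹ = 3.09×10² V.

V ≈ 309 V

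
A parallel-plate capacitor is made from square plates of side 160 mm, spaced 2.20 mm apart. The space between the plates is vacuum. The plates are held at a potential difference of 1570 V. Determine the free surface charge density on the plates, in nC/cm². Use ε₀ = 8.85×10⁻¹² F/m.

A = (160 mm)² = 2.56×10⁻² m².
C = ε₀A/d = 8.85×10⁻¹² × 2.56×10⁻² / 2.20×10⁻³ = 1.03×10⁻¹⁰ F.
σ = Q/A = CV/A = 1.03×10⁻¹⁰ × 1570 / 2.56×10⁻² = 6.32×10⁻⁶ C/m².

σ ≈ 0.632 nC/cm²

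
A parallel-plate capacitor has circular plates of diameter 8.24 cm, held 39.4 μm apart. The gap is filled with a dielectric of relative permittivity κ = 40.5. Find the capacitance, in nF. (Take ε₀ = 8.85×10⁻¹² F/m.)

A = π(8.24/2 cm)² = 5.33×10⁻³ m².
C = κε₀A/d = 40.5 × 8.85×10⁻¹² × 5.33×10⁻³ / 3.94×10⁻⁵ = 4.85×10⁻⁸ F.

48.5 nF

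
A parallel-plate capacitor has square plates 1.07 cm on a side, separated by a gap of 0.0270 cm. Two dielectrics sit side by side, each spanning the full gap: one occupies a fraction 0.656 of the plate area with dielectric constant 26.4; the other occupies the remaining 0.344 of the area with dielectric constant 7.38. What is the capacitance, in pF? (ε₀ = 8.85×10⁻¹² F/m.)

74.5 pF

A = (1.07 cm)² = 1.14×10⁻⁴ m².
Side-by-side slabs ⇒ two capacitors in parallel, each spanning the full gap.
C₁ = κ₁ε₀A₁/d = 26.4 × 8.85×10⁻¹² × 7.51×10⁻⁵ / 2.70×10⁻⁴ = 6.50×10⁻¹¹ F.
C₂ = κ₂ε₀A₂/d = 7.38 × 8.85×10⁻¹² × 3.94×10⁻⁵ / 2.70×10⁻⁴ = 9.53×10⁻¹² F.
C = C₁ + C₂ = 7.45×10⁻¹¹ F.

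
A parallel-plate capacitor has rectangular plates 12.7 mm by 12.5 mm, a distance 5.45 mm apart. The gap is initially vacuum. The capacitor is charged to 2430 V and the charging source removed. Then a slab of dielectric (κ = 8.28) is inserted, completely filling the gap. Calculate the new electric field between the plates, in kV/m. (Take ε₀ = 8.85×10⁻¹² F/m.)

E ≈ 53.8 kV/m

A = 12.7 × 12.5 mm² = 1.59×10⁻⁴ m².
Initially C₁ = ε₀A/d = 8.85×10⁻¹² × 1.59×10⁻⁴ / 5.45×10⁻³ = 2.58×10⁻¹³ F.
E₁ = 4.46×10⁵ V/m.
Isolated ⇒ Q is held fixed. V₂ = Q/C₂ = V₁/8.28; E = V/d, so E₂/E₁ = (V₂/V₁)(d₁/d₂) = 0.121.
E₂ = 0.121 × 4.46×10⁵ = 5.38×10⁴ V/m.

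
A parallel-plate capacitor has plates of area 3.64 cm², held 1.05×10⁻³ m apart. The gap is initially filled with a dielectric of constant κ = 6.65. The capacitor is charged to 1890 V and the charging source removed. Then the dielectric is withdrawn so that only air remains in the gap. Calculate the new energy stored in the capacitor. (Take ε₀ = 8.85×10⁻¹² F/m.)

A = 3.64 cm² = 3.64×10⁻⁴ m².
Initially C₁ = κε₀A/d = 6.65 × 8.85×10⁻¹² × 3.64×10⁻⁴ / 1.05×10⁻³ = 2.04×10⁻¹¹ F.
U₁ = 3.64×10⁻⁵ J.
Isolated ⇒ Q is held fixed. C₂ = 0.150 C₁ and U = Q²/(2C), so U₂/U₁ = C₁/C₂ = 6.65.
U₂ = 6.65 × 3.64×10⁻⁵ = 2.42×10⁻⁴ J.

242 μJ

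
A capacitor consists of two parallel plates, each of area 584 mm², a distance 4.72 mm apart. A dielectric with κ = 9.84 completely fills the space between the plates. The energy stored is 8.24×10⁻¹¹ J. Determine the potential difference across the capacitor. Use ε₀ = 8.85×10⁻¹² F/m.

3.91 V

A = 584 mm² = 5.84×10⁻⁴ m².
C = κε₀A/d = 9.84 × 8.85×10⁻¹² × 5.84×10⁻⁴ / 4.72×10⁻³ = 1.08×10⁻¹¹ F.
V = √(2U/C) = √(2 × 8.24×10⁻¹¹ / 1.08×10⁻¹¹) = 3.91 V.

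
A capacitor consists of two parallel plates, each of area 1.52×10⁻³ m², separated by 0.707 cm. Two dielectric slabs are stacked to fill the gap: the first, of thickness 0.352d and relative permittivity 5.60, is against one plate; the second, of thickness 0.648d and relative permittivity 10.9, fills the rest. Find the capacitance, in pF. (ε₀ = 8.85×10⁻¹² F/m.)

C ≈ 15.6 pF

Stacked slabs ⇒ two capacitors in series, each with the full plate area.
C₁ = κ₁ε₀A/d₁ = 5.60 × 8.85×10⁻¹² × 1.52×10⁻³ / 2.49×10⁻³ = 3.03×10⁻¹¹ F.
C₂ = κ₂ε₀A/d₂ = 10.9 × 8.85×10⁻¹² × 1.52×10⁻³ / 4.58×10⁻³ = 3.20×10⁻¹¹ F.
C = (1/C₁ + 1/C₂)⁻¹ = 1.56×10⁻¹¹ F.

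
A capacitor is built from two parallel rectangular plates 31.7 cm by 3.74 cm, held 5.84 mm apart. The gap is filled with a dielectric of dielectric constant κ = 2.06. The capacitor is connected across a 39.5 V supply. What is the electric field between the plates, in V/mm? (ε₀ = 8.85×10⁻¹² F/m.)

E = V/d = 39.5 / 5.84×10⁻³ = 6.76×10³ V/m.

E ≈ 6.76 V/mm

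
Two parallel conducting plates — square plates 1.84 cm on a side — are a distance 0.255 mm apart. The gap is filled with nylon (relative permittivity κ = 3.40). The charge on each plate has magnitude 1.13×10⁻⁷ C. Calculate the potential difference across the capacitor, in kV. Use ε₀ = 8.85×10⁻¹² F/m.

2.83 kV

A = (1.84 cm)² = 3.39×10⁻⁴ m².
C = κε₀A/d = 3.40 × 8.85×10⁻¹² × 3.39×10⁻⁴ / 2.55×10⁻⁴ = 4.00×10⁻¹¹ F.
V = Q/C = 1.13×10⁻⁷ / 4.00×10⁻¹¹ = 2.83×10³ V.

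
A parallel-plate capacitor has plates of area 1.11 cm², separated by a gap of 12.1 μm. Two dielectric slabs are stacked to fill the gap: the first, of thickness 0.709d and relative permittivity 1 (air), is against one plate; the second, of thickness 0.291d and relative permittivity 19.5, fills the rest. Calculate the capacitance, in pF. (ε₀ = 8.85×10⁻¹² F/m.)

A = 1.11 cm² = 1.11×10⁻⁴ m².
Stacked slabs ⇒ two capacitors in series, each with the full plate area.
C₁ = κ₁ε₀A/d₁ = 1.00 × 8.85×10⁻¹² × 1.11×10⁻⁴ / 8.58×10⁻⁶ = 1.15×10⁻¹⁰ F.
C₂ = κ₂ε₀A/d₂ = 19.5 × 8.85×10⁻¹² × 1.11×10⁻⁴ / 3.52×10⁻⁶ = 5.44×10⁻⁹ F.
C = (1/C₁ + 1/C₂)⁻¹ = 1.12×10⁻¹⁰ F.

C ≈ 112 pF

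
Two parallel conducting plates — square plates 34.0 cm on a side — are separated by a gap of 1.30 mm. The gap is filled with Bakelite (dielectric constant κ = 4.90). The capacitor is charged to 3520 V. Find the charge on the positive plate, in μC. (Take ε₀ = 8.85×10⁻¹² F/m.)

A = (34.0 cm)² = 0.116 m².
C = κε₀A/d = 4.90 × 8.85×10⁻¹² × 0.116 / 1.30×10⁻³ = 3.86×10⁻⁹ F.
Q = CV = 3.86×10⁻⁹ × 3520 = 1.36×10⁻⁵ C.

Q ≈ 13.6 μC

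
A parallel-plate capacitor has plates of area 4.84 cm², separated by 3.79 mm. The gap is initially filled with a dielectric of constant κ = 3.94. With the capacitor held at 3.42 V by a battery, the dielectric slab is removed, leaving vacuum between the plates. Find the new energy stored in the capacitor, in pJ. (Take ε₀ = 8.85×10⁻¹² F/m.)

A = 4.84 cm² = 4.84×10⁻⁴ m².
Initially C₁ = κε₀A/d = 3.94 × 8.85×10⁻¹² × 4.84×10⁻⁴ / 3.79×10⁻³ = 4.45×10⁻¹² F.
U₁ = 2.60×10⁻¹¹ J.
Battery connected ⇒ V is held fixed. C₂ = 0.254 C₁ and U = ½CV², so U₂/U₁ = C₂/C₁ = 0.254.
U₂ = 0.254 × 2.60×10⁻¹¹ = 6.61×10⁻¹² J.

6.61 pJ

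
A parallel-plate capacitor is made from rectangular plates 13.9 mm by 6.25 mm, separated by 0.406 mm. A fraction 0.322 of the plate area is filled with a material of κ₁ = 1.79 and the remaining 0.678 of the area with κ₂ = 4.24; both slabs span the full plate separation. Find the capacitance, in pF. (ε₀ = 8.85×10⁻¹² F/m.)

A = 13.9 × 6.25 mm² = 8.69×10⁻⁵ m².
Side-by-side slabs ⇒ two capacitors in parallel, each spanning the full gap.
C₁ = κ₁ε₀A₁/d = 1.79 × 8.85×10⁻¹² × 2.80×10⁻⁵ / 4.06×10⁻⁴ = 1.09×10⁻¹² F.
C₂ = κ₂ε₀A₂/d = 4.24 × 8.85×10⁻¹² × 5.89×10⁻⁵ / 4.06×10⁻⁴ = 5.44×10⁻¹² F.
C = C₁ + C₂ = 6.54×10⁻¹² F.

6.54 pF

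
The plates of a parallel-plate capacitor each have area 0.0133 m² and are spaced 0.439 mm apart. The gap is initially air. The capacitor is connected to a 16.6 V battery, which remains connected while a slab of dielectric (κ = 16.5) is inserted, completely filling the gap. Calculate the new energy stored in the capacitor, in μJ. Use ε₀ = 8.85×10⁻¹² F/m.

Initially C₁ = ε₀A/d = 8.85×10⁻¹² × 1.33×10⁻² / 4.39×10⁻⁴ = 2.68×10⁻¹⁰ F.
U₁ = 3.69×10⁻⁸ J.
Battery connected ⇒ V is held fixed. C₂ = 16.5 C₁ and U = ½CV², so U₂/U₁ = C₂/C₁ = 16.5.
U₂ = 16.5 × 3.69×10⁻⁸ = 6.10×10⁻⁷ J.

U ≈ 0.610 μJ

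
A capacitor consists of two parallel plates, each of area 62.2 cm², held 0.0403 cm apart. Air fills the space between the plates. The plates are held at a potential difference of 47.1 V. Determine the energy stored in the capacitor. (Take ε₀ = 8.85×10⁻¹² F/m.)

A = 62.2 cm² = 6.22×10⁻³ m².
C = ε₀A/d = 8.85×10⁻¹² × 6.22×10⁻³ / 4.03×10⁻⁴ = 1.37×10⁻¹⁰ F.
U = ½CV² = ½ × 1.37×10⁻¹⁰ × (47.1)² = 1.52×10⁻⁷ J.

152 nJ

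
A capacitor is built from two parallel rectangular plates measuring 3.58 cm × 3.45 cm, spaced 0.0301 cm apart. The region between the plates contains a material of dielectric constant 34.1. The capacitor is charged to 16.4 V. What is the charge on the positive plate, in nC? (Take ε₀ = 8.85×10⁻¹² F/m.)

20.3 nC

A = 3.58 × 3.45 cm² = 1.24×10⁻³ m².
C = κε₀A/d = 34.1 × 8.85×10⁻¹² × 1.24×10⁻³ / 3.01×10⁻⁴ = 1.24×10⁻⁹ F.
Q = CV = 1.24×10⁻⁹ × 16.4 = 2.03×10⁻⁸ C.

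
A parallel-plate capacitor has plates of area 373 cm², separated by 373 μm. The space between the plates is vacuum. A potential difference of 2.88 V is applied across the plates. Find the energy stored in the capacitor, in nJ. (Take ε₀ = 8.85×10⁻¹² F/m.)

U ≈ 3.67 nJ

A = 373 cm² = 3.73×10⁻² m².
C = ε₀A/d = 8.85×10⁻¹² × 3.73×10⁻² / 3.73×10⁻⁴ = 8.85×10⁻¹⁰ F.
U = ½CV² = ½ × 8.85×10⁻¹⁰ × (2.88)² = 3.67×10⁻⁹ J.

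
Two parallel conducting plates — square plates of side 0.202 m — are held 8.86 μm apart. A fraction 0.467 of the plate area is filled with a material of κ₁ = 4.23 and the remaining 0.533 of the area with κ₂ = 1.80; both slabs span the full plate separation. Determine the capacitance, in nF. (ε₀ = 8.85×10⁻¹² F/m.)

C ≈ 120 nF

A = (0.202 m)² = 4.08×10⁻² m².
Side-by-side slabs ⇒ two capacitors in parallel, each spanning the full gap.
C₁ = κ₁ε₀A₁/d = 4.23 × 8.85×10⁻¹² × 1.91×10⁻² / 8.86×10⁻⁶ = 8.05×10⁻⁸ F.
C₂ = κ₂ε₀A₂/d = 1.80 × 8.85×10⁻¹² × 2.17×10⁻² / 8.86×10⁻⁶ = 3.91×10⁻⁸ F.
C = C₁ + C₂ = 1.20×10⁻⁷ F.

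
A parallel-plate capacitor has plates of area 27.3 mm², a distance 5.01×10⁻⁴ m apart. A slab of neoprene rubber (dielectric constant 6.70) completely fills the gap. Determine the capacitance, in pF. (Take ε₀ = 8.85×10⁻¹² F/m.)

3.23 pF

A = 27.3 mm² = 2.73×10⁻⁵ m².
C = κε₀A/d = 6.70 × 8.85×10⁻¹² × 2.73×10⁻⁵ / 5.01×10⁻⁴ = 3.23×10⁻¹² F.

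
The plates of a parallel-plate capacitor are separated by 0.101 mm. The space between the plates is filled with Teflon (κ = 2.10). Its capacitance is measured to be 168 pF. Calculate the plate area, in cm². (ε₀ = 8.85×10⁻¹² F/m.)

A = Cd/(κε₀) = 1.68×10⁻¹⁰ × 1.01×10⁻⁴ / (2.10 × 8.85×10⁻¹²) = 9.13×10⁻⁴ m².

A ≈ 9.13 cm²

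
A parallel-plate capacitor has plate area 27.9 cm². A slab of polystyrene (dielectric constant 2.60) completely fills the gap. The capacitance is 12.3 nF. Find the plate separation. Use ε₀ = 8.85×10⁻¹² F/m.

A = 27.9 cm² = 2.79×10⁻³ m².
d = κε₀A/C = 2.60 × 8.85×10⁻¹² × 2.79×10⁻³ / 1.23×10⁻⁸ = 5.22×10⁻⁶ m.

d ≈ 5.22 μm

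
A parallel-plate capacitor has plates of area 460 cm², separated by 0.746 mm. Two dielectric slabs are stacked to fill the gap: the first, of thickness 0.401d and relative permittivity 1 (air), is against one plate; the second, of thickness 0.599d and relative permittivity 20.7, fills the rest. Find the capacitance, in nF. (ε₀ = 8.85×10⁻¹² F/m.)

A = 460 cm² = 4.60×10⁻² m².
Stacked slabs ⇒ two capacitors in series, each with the full plate area.
C₁ = κ₁ε₀A/d₁ = 1.00 × 8.85×10⁻¹² × 4.60×10⁻² / 2.99×10⁻⁴ = 1.36×10⁻⁹ F.
C₂ = κ₂ε₀A/d₂ = 20.7 × 8.85×10⁻¹² × 4.60×10⁻² / 4.47×10⁻⁴ = 1.89×10⁻⁸ F.
C = (1/C₁ + 1/C₂)⁻¹ = 1.27×10⁻⁹ F.

C ≈ 1.27 nF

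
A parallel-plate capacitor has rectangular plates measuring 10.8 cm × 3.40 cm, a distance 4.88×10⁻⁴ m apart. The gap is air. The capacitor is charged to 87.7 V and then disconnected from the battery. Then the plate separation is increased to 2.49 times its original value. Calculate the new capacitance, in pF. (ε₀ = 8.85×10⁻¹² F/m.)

26.7 pF

A = 10.8 × 3.40 cm² = 3.67×10⁻³ m².
Initially C₁ = ε₀A/d = 8.85×10⁻¹² × 3.67×10⁻³ / 4.88×10⁻⁴ = 6.66×10⁻¹¹ F.
C = ε₀A/d scales as 1/d, so C₂/C₁ = d₁/d₂ = 1/2.49 = 0.402.
C₂ = 0.402 × 6.66×10⁻¹¹ = 2.67×10⁻¹¹ F.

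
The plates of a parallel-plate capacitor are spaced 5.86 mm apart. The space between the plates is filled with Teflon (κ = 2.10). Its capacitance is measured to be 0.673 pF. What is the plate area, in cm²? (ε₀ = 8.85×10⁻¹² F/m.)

A ≈ 2.12 cm²

A = Cd/(κε₀) = 6.73×10⁻¹³ × 5.86×10⁻³ / (2.10 × 8.85×10⁻¹²) = 2.12×10⁻⁴ m².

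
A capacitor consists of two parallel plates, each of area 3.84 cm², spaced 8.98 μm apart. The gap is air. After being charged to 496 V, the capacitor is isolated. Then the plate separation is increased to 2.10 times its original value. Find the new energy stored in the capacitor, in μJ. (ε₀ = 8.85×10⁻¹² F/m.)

A = 3.84 cm² = 3.84×10⁻⁴ m².
Initially C₁ = ε₀A/d = 8.85×10⁻¹² × 3.84×10⁻⁴ / 8.98×10⁻⁶ = 3.78×10⁻¹⁰ F.
U₁ = 4.66×10⁻⁵ J.
Isolated ⇒ Q is held fixed. C₂ = 0.476 C₁ and U = Q²/(2C), so U₂/U₁ = C₁/C₂ = 2.10.
U₂ = 2.10 × 4.66×10⁻⁵ = 9.78×10⁻⁵ J.

U ≈ 97.8 μJ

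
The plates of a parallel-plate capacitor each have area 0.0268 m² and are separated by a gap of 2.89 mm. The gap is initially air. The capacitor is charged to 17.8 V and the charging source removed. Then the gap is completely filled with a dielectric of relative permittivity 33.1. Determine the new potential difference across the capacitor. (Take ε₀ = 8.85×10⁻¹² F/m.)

Initially C₁ = ε₀A/d = 8.85×10⁻¹² × 2.68×10⁻² / 2.89×10⁻³ = 8.21×10⁻¹¹ F.
V₁ = 17.8 V.
Isolated ⇒ Q is held fixed. C₂ = 33.1 C₁ and V = Q/C, so V₂/V₁ = C₁/C₂ = 0.0302.
V₂ = 0.0302 × 17.8 = 0.538 V.

0.538 V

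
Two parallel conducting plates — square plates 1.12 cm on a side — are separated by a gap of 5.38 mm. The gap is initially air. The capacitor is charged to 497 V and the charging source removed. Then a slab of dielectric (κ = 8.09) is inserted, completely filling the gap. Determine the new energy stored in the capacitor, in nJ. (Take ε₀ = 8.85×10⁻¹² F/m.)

A = (1.12 cm)² = 1.25×10⁻⁴ m².
Initially C₁ = ε₀A/d = 8.85×10⁻¹² × 1.25×10⁻⁴ / 5.38×10⁻³ = 2.06×10⁻¹³ F.
U₁ = 2.55×10⁻⁸ J.
Isolated ⇒ Q is held fixed. C₂ = 8.09 C₁ and U = Q²/(2C), so U₂/U₁ = C₁/C₂ = 0.124.
U₂ = 0.124 × 2.55×10⁻⁸ = 3.15×10⁻⁹ J.

U ≈ 3.15 nJ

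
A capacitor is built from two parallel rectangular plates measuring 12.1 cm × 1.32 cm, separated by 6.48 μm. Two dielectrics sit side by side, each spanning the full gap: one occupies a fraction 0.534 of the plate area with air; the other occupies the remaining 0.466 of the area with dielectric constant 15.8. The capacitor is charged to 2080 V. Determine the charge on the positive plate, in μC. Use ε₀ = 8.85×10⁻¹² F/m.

A = 12.1 × 1.32 cm² = 1.60×10⁻³ m².
Side-by-side slabs ⇒ two capacitors in parallel, each spanning the full gap.
C₁ = κ₁ε₀A₁/d = 1.00 × 8.85×10⁻¹² × 8.53×10⁻⁴ / 6.48×10⁻⁶ = 1.16×10⁻⁹ F.
C₂ = κ₂ε₀A₂/d = 15.8 × 8.85×10⁻¹² × 7.44×10⁻⁴ / 6.48×10⁻⁶ = 1.61×10⁻⁸ F.
C = C₁ + C₂ = 1.72×10⁻⁸ F.
Q = CV = 1.72×10⁻⁸ × 2080 = 3.58×10⁻⁵ C.

Q ≈ 35.8 μC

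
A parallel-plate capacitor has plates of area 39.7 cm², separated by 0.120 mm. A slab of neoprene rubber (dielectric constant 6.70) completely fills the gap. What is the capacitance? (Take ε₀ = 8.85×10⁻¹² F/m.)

A = 39.7 cm² = 3.97×10⁻³ m².
C = κε₀A/d = 6.70 × 8.85×10⁻¹² × 3.97×10⁻³ / 1.20×10⁻⁴ = 1.96×10⁻⁹ F.

1.96 nF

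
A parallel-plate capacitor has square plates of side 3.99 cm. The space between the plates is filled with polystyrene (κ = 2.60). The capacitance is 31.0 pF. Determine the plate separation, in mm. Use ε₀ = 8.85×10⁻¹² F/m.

A = (3.99 cm)² = 1.59×10⁻³ m².
d = κε₀A/C = 2.60 × 8.85×10⁻¹² × 1.59×10⁻³ / 3.10×10⁻¹¹ = 1.18×10⁻³ m.

1.18 mm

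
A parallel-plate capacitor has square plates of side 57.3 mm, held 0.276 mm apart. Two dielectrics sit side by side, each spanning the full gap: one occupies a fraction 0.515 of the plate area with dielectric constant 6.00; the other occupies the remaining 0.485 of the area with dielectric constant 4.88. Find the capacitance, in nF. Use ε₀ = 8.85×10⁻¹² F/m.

A = (57.3 mm)² = 3.28×10⁻³ m².
Side-by-side slabs ⇒ two capacitors in parallel, each spanning the full gap.
C₁ = κ₁ε₀A₁/d = 6.00 × 8.85×10⁻¹² × 1.69×10⁻³ / 2.76×10⁻⁴ = 3.25×10⁻¹⁰ F.
C₂ = κ₂ε₀A₂/d = 4.88 × 8.85×10⁻¹² × 1.59×10⁻³ / 2.76×10⁻⁴ = 2.49×10⁻¹⁰ F.
C = C₁ + C₂ = 5.74×10⁻¹⁰ F.

C ≈ 0.574 nF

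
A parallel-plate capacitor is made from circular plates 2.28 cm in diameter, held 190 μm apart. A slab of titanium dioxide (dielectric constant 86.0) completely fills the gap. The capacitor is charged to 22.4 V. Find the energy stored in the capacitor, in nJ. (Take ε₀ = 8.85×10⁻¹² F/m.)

410 nJ

A = π(2.28/2 cm)² = 4.08×10⁻⁴ m².
C = κε₀A/d = 86.0 × 8.85×10⁻¹² × 4.08×10⁻⁴ / 1.90×10⁻⁴ = 1.64×10⁻⁹ F.
U = ½CV² = ½ × 1.64×10⁻⁹ × (22.4)² = 4.10×10⁻⁷ J.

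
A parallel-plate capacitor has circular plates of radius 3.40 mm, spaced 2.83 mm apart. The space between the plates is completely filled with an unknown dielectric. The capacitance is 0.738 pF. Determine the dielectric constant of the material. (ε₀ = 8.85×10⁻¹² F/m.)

A = π(3.40 mm)² = 3.63×10⁻⁵ m².
κ = Cd/(ε₀A) = 7.38×10⁻¹³ × 2.83×10⁻³ / (8.85×10⁻¹² × 3.63×10⁻⁵) = 6.50.

6.50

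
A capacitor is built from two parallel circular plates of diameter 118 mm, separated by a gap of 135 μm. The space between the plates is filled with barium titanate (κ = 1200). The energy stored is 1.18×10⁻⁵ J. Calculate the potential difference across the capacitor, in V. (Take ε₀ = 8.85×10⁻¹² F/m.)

V ≈ 5.24 V

A = π(118/2 mm)² = 1.09×10⁻² m².
C = κε₀A/d = 1200 × 8.85×10⁻¹² × 1.09×10⁻² / 1.35×10⁻⁴ = 8.60×10⁻⁷ F.
V = √(2U/C) = √(2 × 1.18×10⁻⁵ / 8.60×10⁻⁷) = 5.24 V.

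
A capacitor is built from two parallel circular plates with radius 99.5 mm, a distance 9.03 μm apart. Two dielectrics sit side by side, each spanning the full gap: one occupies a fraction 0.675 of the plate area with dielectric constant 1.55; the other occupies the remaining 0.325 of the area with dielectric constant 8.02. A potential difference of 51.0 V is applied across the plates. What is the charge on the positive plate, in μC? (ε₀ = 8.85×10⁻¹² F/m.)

Q ≈ 5.68 μC

A = π(99.5 mm)² = 3.11×10⁻² m².
Side-by-side slabs ⇒ two capacitors in parallel, each spanning the full gap.
C₁ = κ₁ε₀A₁/d = 1.55 × 8.85×10⁻¹² × 2.10×10⁻² / 9.03×10⁻⁶ = 3.19×10⁻⁸ F.
C₂ = κ₂ε₀A₂/d = 8.02 × 8.85×10⁻¹² × 1.01×10⁻² / 9.03×10⁻⁶ = 7.95×10⁻⁸ F.
C = C₁ + C₂ = 1.11×10⁻⁷ F.
Q = CV = 1.11×10⁻⁷ × 51.0 = 5.68×10⁻⁶ C.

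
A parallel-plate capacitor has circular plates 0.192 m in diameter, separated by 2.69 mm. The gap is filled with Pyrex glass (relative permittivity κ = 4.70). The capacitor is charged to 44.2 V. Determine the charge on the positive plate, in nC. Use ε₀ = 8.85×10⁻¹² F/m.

Q ≈ 19.8 nC

A = π(0.192/2 m)² = 2.90×10⁻² m².
C = κε₀A/d = 4.70 × 8.85×10⁻¹² × 2.90×10⁻² / 2.69×10⁻³ = 4.48×10⁻¹⁰ F.
Q = CV = 4.48×10⁻¹⁰ × 44.2 = 1.98×10⁻⁸ C.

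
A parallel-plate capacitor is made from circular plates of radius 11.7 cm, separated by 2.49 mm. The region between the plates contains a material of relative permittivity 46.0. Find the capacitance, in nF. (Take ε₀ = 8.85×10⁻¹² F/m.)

C ≈ 7.03 nF

A = π(11.7 cm)² = 4.30×10⁻² m².
C = κε₀A/d = 46.0 × 8.85×10⁻¹² × 4.30×10⁻² / 2.49×10⁻³ = 7.03×10⁻⁹ F.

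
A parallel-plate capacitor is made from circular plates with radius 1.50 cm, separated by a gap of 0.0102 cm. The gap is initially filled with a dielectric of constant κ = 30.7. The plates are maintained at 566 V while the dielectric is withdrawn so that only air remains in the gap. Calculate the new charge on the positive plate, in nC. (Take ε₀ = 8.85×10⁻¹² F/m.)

Q ≈ 34.7 nC

A = π(1.50 cm)² = 7.07×10⁻⁴ m².
Initially C₁ = κε₀A/d = 30.7 × 8.85×10⁻¹² × 7.07×10⁻⁴ / 1.02×10⁻⁴ = 1.88×10⁻⁹ F.
Q₁ = 1.07×10⁻⁶ C.
Battery connected ⇒ V is held fixed. C₂ = 0.0326 C₁ and Q = CV, so Q₂/Q₁ = C₂/C₁ = 0.0326.
Q₂ = 0.0326 × 1.07×10⁻⁶ = 3.47×10⁻⁸ C.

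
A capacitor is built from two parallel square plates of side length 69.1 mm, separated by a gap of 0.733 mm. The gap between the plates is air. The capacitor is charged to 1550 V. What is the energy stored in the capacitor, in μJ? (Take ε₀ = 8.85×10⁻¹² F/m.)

U ≈ 69.3 μJ

A = (69.1 mm)² = 4.77×10⁻³ m².
C = ε₀A/d = 8.85×10⁻¹² × 4.77×10⁻³ / 7.33×10⁻⁴ = 5.76×10⁻¹¹ F.
U = ½CV² = ½ × 5.76×10⁻¹¹ × (1550)² = 6.93×10⁻⁵ J.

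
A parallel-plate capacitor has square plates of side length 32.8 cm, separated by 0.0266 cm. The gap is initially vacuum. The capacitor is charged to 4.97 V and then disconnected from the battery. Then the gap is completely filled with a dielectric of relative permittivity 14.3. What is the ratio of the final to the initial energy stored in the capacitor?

U₂/U₁ ≈ 0.0699

Isolated ⇒ Q is held fixed.
C₂ = 14.3 C₁ and U = Q²/(2C), so U₂/U₁ = C₁/C₂ = 0.0699.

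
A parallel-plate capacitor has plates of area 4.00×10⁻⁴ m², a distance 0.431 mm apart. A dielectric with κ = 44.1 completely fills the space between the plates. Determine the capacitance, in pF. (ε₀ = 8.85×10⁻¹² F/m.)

C = κε₀A/d = 44.1 × 8.85×10⁻¹² × 4.00×10⁻⁴ / 4.31×10⁻⁴ = 3.62×10⁻¹⁰ F.

362 pF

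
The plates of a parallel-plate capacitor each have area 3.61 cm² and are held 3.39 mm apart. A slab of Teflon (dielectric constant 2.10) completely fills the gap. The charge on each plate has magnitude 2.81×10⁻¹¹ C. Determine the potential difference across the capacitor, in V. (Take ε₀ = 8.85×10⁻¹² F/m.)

A = 3.61 cm² = 3.61×10⁻⁴ m².
C = κε₀A/d = 2.10 × 8.85×10⁻¹² × 3.61×10⁻⁴ / 3.39×10⁻³ = 1.98×10⁻¹² F.
V = Q/C = 2.81×10⁻¹¹ / 1.98×10⁻¹² = 14.2 V.

14.2 V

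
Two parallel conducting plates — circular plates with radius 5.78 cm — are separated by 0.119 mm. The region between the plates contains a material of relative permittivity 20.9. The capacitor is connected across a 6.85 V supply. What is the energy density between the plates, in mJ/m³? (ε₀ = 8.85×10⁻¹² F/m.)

u ≈ 306 mJ/m³

E = V/d = 6.85 / 1.19×10⁻⁴ = 5.76×10⁴ V/m.
u = ½κε₀E² = ½ × 20.9 × 8.85×10⁻¹² × (5.76×10⁴)² = 0.306 J/m³.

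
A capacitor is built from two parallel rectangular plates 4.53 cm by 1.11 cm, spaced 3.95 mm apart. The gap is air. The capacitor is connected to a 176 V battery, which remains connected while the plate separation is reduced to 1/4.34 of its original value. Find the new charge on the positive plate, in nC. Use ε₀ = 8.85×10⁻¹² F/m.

A = 4.53 × 1.11 cm² = 5.03×10⁻⁴ m².
Initially C₁ = ε₀A/d = 8.85×10⁻¹² × 5.03×10⁻⁴ / 3.95×10⁻³ = 1.13×10⁻¹² F.
Q₁ = 1.98×10⁻¹⁰ C.
Battery connected ⇒ V is held fixed. C₂ = 4.34 C₁ and Q = CV, so Q₂/Q₁ = C₂/C₁ = 4.34.
Q₂ = 4.34 × 1.98×10⁻¹⁰ = 8.61×10⁻¹⁰ C.

Q ≈ 0.861 nC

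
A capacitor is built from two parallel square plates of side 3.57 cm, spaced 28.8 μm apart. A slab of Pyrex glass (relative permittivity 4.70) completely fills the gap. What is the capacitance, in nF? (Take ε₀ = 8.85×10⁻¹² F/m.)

A = (3.57 cm)² = 1.27×10⁻³ m².
C = κε₀A/d = 4.70 × 8.85×10⁻¹² × 1.27×10⁻³ / 2.88×10⁻⁵ = 1.84×10⁻⁹ F.

1.84 nF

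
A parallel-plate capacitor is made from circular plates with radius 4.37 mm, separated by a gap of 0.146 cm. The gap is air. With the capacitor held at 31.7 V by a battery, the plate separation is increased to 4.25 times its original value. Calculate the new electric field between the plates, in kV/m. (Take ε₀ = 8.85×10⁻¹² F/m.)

E ≈ 5.11 kV/m

A = π(4.37 mm)² = 6.00×10⁻⁵ m².
Initially C₁ = ε₀A/d = 8.85×10⁻¹² × 6.00×10⁻⁵ / 1.46×10⁻³ = 3.64×10⁻¹³ F.
E₁ = 2.17×10⁴ V/m.
Battery connected ⇒ V is held fixed. E = V/d, so E₂/E₁ = d₁/d₂ = 0.235.
E₂ = 0.235 × 2.17×10⁴ = 5.11×10³ V/m.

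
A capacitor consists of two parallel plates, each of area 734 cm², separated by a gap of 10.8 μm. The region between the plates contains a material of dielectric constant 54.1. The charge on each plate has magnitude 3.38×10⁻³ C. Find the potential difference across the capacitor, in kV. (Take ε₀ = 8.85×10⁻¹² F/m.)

A = 734 cm² = 7.34×10⁻² m².
C = κε₀A/d = 54.1 × 8.85×10⁻¹² × 7.34×10⁻² / 1.08×10⁻⁵ = 3.25×10⁻⁶ F.
V = Q/C = 3.38×10⁻³ / 3.25×10⁻⁶ = 1.04×10³ V.

V ≈ 1.04 kV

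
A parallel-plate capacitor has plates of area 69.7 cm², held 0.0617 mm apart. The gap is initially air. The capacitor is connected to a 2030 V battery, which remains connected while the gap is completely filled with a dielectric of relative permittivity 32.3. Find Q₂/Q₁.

Battery connected ⇒ V is held fixed.
C₂ = 32.3 C₁ and Q = CV, so Q₂/Q₁ = C₂/C₁ = 32.3.

32.3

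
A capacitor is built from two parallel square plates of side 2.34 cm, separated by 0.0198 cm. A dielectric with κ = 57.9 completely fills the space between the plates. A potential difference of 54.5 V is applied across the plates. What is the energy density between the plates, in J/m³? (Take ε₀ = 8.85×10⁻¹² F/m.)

u ≈ 19.4 J/m³

E = V/d = 54.5 / 1.98×10⁻⁴ = 2.75×10⁵ V/m.
u = ½κε₀E² = ½ × 57.9 × 8.85×10⁻¹² × (2.75×10⁵)² = 19.4 J/m³.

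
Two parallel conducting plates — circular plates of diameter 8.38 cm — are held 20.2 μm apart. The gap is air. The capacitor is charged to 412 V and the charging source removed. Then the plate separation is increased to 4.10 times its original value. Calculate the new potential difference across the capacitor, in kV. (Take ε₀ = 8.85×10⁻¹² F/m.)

V ≈ 1.69 kV

A = π(8.38/2 cm)² = 5.52×10⁻³ m².
Initially C₁ = ε₀A/d = 8.85×10⁻¹² × 5.52×10⁻³ / 2.02×10⁻⁵ = 2.42×10⁻⁹ F.
V₁ = 4.12×10² V.
Isolated ⇒ Q is held fixed. C₂ = 0.244 C₁ and V = Q/C, so V₂/V₁ = C₁/C₂ = 4.10.
V₂ = 4.10 × 4.12×10² = 1.69×10³ V.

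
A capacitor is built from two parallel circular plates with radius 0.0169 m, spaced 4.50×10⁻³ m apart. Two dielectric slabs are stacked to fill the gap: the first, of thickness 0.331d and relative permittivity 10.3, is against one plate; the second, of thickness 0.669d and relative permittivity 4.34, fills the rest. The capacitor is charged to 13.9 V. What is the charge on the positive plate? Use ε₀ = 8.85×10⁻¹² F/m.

A = π(0.0169 m)² = 8.97×10⁻⁴ m².
Stacked slabs ⇒ two capacitors in series, each with the full plate area.
C₁ = κ₁ε₀A/d₁ = 10.3 × 8.85×10⁻¹² × 8.97×10⁻⁴ / 1.49×10⁻³ = 5.49×10⁻¹¹ F.
C₂ = κ₂ε₀A/d₂ = 4.34 × 8.85×10⁻¹² × 8.97×10⁻⁴ / 3.01×10⁻³ = 1.14×10⁻¹¹ F.
C = (1/C₁ + 1/C₂)⁻¹ = 9.47×10⁻¹² F.
Q = CV = 9.47×10⁻¹² × 13.9 = 1.32×10⁻¹⁰ C.

Q ≈ 132 pC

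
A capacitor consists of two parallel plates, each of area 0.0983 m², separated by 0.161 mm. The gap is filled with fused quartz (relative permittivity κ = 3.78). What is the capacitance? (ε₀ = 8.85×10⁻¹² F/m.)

C = κε₀A/d = 3.78 × 8.85×10⁻¹² × 9.83×10⁻² / 1.61×10⁻⁴ = 2.04×10⁻⁸ F.

C ≈ 20.4 nF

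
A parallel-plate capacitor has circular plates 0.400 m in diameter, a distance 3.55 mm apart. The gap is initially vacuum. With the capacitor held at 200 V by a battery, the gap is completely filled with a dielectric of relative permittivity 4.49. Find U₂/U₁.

Battery connected ⇒ V is held fixed.
C₂ = 4.49 C₁ and U = ½CV², so U₂/U₁ = C₂/C₁ = 4.49.

4.49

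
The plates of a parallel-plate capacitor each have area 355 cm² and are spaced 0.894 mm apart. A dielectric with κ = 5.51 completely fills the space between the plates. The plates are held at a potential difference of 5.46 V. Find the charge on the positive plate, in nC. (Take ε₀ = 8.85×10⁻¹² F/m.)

A = 355 cm² = 3.55×10⁻² m².
C = κε₀A/d = 5.51 × 8.85×10⁻¹² × 3.55×10⁻² / 8.94×10⁻⁴ = 1.94×10⁻⁹ F.
Q = CV = 1.94×10⁻⁹ × 5.46 = 1.06×10⁻⁸ C.

Q ≈ 10.6 nC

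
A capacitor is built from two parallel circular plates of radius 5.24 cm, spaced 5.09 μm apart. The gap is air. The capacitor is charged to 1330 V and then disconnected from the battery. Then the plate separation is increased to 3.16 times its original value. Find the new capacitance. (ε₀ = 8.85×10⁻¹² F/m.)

C ≈ 4.75 nF

A = π(5.24 cm)² = 8.63×10⁻³ m².
Initially C₁ = ε₀A/d = 8.85×10⁻¹² × 8.63×10⁻³ / 5.09×10⁻⁶ = 1.50×10⁻⁸ F.
C = ε₀A/d scales as 1/d, so C₂/C₁ = d₁/d₂ = 1/3.16 = 0.316.
C₂ = 0.316 × 1.50×10⁻⁸ = 4.75×10⁻⁹ F.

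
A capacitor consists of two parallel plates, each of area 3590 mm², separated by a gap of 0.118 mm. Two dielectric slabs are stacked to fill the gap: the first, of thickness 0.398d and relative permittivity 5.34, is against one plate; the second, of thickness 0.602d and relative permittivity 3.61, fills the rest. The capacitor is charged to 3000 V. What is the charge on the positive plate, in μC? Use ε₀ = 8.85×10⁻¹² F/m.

Q ≈ 3.35 μC

A = 3590 mm² = 3.59×10⁻³ m².
Stacked slabs ⇒ two capacitors in series, each with the full plate area.
C₁ = κ₁ε₀A/d₁ = 5.34 × 8.85×10⁻¹² × 3.59×10⁻³ / 4.70×10⁻⁵ = 3.61×10⁻⁹ F.
C₂ = κ₂ε₀A/d₂ = 3.61 × 8.85×10⁻¹² × 3.59×10⁻³ / 7.10×10⁻⁵ = 1.61×10⁻⁹ F.
C = (1/C₁ + 1/C₂)⁻¹ = 1.12×10⁻⁹ F.
Q = CV = 1.12×10⁻⁹ × 3000 = 3.35×10⁻⁶ C.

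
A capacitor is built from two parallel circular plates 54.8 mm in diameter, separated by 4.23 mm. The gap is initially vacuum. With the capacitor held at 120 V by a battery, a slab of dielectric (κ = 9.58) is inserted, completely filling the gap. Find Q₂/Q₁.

Battery connected ⇒ V is held fixed.
C₂ = 9.58 C₁ and Q = CV, so Q₂/Q₁ = C₂/C₁ = 9.58.

9.58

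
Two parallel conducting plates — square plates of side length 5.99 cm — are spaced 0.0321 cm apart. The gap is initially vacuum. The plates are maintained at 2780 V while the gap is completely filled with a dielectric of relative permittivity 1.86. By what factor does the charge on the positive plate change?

Battery connected ⇒ V is held fixed.
C₂ = 1.86 C₁ and Q = CV, so Q₂/Q₁ = C₂/C₁ = 1.86.

Q₂/Q₁ ≈ 1.86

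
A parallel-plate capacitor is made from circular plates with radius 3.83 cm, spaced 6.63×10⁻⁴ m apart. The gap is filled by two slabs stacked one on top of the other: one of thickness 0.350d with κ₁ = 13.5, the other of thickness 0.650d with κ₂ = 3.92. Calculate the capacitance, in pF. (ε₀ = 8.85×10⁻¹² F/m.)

A = π(3.83 cm)² = 4.61×10⁻³ m².
Stacked slabs ⇒ two capacitors in series, each with the full plate area.
C₁ = κ₁ε₀A/d₁ = 13.5 × 8.85×10⁻¹² × 4.61×10⁻³ / 2.32×10⁻⁴ = 2.37×10⁻⁹ F.
C₂ = κ₂ε₀A/d₂ = 3.92 × 8.85×10⁻¹² × 4.61×10⁻³ / 4.31×10⁻⁴ = 3.71×10⁻¹⁰ F.
C = (1/C₁ + 1/C₂)⁻¹ = 3.21×10⁻¹⁰ F.

C ≈ 321 pF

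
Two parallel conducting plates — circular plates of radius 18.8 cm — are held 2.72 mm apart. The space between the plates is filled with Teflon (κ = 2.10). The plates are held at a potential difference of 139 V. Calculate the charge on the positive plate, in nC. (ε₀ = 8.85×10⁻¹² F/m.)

Q ≈ 105 nC

A = π(18.8 cm)² = 0.111 m².
C = κε₀A/d = 2.10 × 8.85×10⁻¹² × 0.111 / 2.72×10⁻³ = 7.59×10⁻¹⁰ F.
Q = CV = 7.59×10⁻¹⁰ × 139 = 1.05×10⁻⁷ C.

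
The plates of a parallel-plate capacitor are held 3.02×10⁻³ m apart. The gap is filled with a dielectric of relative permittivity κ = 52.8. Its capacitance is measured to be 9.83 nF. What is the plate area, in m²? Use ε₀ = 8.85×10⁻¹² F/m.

A = Cd/(κε₀) = 9.83×10⁻⁹ × 3.02×10⁻³ / (52.8 × 8.85×10⁻¹²) = 6.35×10⁻² m².

A ≈ 0.0635 m²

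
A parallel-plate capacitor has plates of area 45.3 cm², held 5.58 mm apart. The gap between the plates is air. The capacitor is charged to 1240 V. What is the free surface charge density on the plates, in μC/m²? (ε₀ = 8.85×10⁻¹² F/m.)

A = 45.3 cm² = 4.53×10⁻³ m².
C = ε₀A/d = 8.85×10⁻¹² × 4.53×10⁻³ / 5.58×10⁻³ = 7.18×10⁻¹² F.
σ = Q/A = CV/A = 7.18×10⁻¹² × 1240 / 4.53×10⁻³ = 1.97×10⁻⁶ C/m².

σ ≈ 1.97 μC/m²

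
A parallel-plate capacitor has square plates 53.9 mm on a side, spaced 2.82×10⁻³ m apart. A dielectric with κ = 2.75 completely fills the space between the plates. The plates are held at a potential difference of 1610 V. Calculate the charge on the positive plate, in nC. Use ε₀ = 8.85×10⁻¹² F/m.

Q ≈ 40.4 nC

A = (53.9 mm)² = 2.91×10⁻³ m².
C = κε₀A/d = 2.75 × 8.85×10⁻¹² × 2.91×10⁻³ / 2.82×10⁻³ = 2.51×10⁻¹¹ F.
Q = CV = 2.51×10⁻¹¹ × 1610 = 4.04×10⁻⁸ C.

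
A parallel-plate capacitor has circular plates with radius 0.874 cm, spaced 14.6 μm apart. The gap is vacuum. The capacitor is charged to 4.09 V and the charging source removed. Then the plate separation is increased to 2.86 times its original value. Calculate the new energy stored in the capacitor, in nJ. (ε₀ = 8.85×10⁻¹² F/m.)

A = π(0.874 cm)² = 2.40×10⁻⁴ m².
Initially C₁ = ε₀A/d = 8.85×10⁻¹² × 2.40×10⁻⁴ / 1.46×10⁻⁵ = 1.45×10⁻¹⁰ F.
U₁ = 1.22×10⁻⁹ J.
Isolated ⇒ Q is held fixed. C₂ = 0.350 C₁ and U = Q²/(2C), so U₂/U₁ = C₁/C₂ = 2.86.
U₂ = 2.86 × 1.22×10⁻⁹ = 3.48×10⁻⁹ J.

U ≈ 3.48 nJ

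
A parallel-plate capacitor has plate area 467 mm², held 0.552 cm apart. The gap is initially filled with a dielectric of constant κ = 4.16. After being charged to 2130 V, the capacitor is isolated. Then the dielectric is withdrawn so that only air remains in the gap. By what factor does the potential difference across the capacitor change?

Isolated ⇒ Q is held fixed.
C₂ = 0.240 C₁ and V = Q/C, so V₂/V₁ = C₁/C₂ = 4.16.

4.16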